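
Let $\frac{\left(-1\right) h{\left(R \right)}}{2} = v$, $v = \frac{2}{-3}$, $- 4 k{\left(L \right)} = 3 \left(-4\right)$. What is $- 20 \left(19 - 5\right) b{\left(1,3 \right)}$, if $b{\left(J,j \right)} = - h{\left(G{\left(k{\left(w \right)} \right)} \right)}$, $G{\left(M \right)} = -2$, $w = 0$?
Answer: $\frac{1120}{3} \approx 373.33$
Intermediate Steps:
$k{\left(L \right)} = 3$ ($k{\left(L \right)} = - \frac{3 \left(-4\right)}{4} = \left(- \frac{1}{4}\right) \left(-12\right) = 3$)
$v = - \frac{2}{3}$ ($v = 2 \left(- \frac{1}{3}\right) = - \frac{2}{3} \approx -0.66667$)
$h{\left(R \right)} = \frac{4}{3}$ ($h{\left(R \right)} = \left(-2\right) \left(- \frac{2}{3}\right) = \frac{4}{3}$)
$b{\left(J,j \right)} = - \frac{4}{3}$ ($b{\left(J,j \right)} = \left(-1\right) \frac{4}{3} = - \frac{4}{3}$)
$- 20 \left(19 - 5\right) b{\left(1,3 \right)} = - 20 \left(19 - 5\right) \left(- \frac{4}{3}\right) = \left(-20\right) 14 \left(- \frac{4}{3}\right) = \left(-280\right) \left(- \frac{4}{3}\right) = \frac{1120}{3}$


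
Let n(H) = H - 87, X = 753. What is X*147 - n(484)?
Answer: 110294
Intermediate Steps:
n(H) = -87 + H
X*147 - n(484) = 753*147 - (-87 + 484) = 110691 - 1*397 = 110691 - 397 = 110294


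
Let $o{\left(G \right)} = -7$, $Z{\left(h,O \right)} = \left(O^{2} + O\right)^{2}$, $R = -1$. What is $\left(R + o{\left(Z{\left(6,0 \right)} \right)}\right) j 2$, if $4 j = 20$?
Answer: $-80$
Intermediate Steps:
$j = 5$ ($j = \frac{1}{4} \cdot 20 = 5$)
$Z{\left(h,O \right)} = \left(O + O^{2}\right)^{2}$
$\left(R + o{\left(Z{\left(6,0 \right)} \right)}\right) j 2 = \left(-1 - 7\right) 5 \cdot 2 = \left(-8\right) 10 = -80$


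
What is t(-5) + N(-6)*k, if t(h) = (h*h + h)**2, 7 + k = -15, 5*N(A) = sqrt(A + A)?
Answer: 400 - 44*I*sqrt(3)/5 ≈ 400.0 - 15.242*I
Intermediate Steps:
N(A) = sqrt(2)*sqrt(A)/5 (N(A) = sqrt(A + A)/5 = sqrt(2*A)/5 = (sqrt(2)*sqrt(A))/5 = sqrt(2)*sqrt(A)/5)
k = -22 (k = -7 - 15 = -22)
t(h) = (h + h**2)**2 (t(h) = (h**2 + h)**2 = (h + h**2)**2)
t(-5) + N(-6)*k = (-5)**2*(1 - 5)**2 + (sqrt(2)*sqrt(-6)/5)*(-22) = 25*(-4)**2 + (sqrt(2)*(I*sqrt(6))/5)*(-22) = 25*16 + (2*I*sqrt(3)/5)*(-22) = 400 - 44*I*sqrt(3)/5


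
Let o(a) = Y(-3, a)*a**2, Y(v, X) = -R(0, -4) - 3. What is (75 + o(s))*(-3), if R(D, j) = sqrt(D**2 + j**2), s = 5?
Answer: 300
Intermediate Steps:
Y(v, X) = -7 (Y(v, X) = -sqrt(0**2 + (-4)**2) - 3 = -sqrt(0 + 16) - 3 = -sqrt(16) - 3 = -1*4 - 3 = -4 - 3 = -7)
o(a) = -7*a**2
(75 + o(s))*(-3) = (75 - 7*5**2)*(-3) = (75 - 7*25)*(-3) = (75 - 175)*(-3) = -100*(-3) = 300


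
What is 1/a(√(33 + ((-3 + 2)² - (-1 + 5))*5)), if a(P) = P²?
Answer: 1/18 ≈ 0.055556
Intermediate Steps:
1/a(√(33 + ((-3 + 2)² - (-1 + 5))*5)) = 1/((√(33 + ((-3 + 2)² - (-1 + 5))*5))²) = 1/((√(33 + ((-1)² - 1*4)*5))²) = 1/((√(33 + (1 - 4)*5))²) = 1/((√(33 - 3*5))²) = 1/((√(33 - 15))²) = 1/((√18)²) = 1/((3*√2)²) = 1/18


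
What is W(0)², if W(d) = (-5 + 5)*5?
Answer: 0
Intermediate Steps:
W(d) = 0 (W(d) = 0*5 = 0)
W(0)² = 0² = 0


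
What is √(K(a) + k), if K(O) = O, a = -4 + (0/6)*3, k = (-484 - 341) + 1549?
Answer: 12*√5 ≈ 26.833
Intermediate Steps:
k = 724 (k = -825 + 1549 = 724)
a = -4 (a = -4 + (0*(⅙))*3 = -4 + 0*3 = -4 + 0 = -4)
√(K(a) + k) = √(-4 + 724) = √720 = 12*√5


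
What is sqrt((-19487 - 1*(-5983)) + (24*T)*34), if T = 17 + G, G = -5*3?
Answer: 4*I*sqrt(742) ≈ 108.96*I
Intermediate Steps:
G = -15
T = 2 (T = 17 - 15 = 2)
sqrt((-19487 - 1*(-5983)) + (24*T)*34) = sqrt((-19487 - 1*(-5983)) + (24*2)*34) = sqrt((-19487 + 5983) + 48*34) = sqrt(-13504 + 1632) = sqrt(-11872) = 4*I*sqrt(742)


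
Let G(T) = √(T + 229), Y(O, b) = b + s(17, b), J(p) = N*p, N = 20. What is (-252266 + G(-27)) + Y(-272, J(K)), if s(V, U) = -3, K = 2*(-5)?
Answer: -252469 + √202 ≈ -2.5245e+5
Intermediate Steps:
K = -10
J(p) = 20*p
Y(O, b) = -3 + b (Y(O, b) = b - 3 = -3 + b)
G(T) = √(229 + T)
(-252266 + G(-27)) + Y(-272, J(K)) = (-252266 + √(229 - 27)) + (-3 + 20*(-10)) = (-252266 + √202) + (-3 - 200) = (-252266 + √202) - 203 = -252469 + √202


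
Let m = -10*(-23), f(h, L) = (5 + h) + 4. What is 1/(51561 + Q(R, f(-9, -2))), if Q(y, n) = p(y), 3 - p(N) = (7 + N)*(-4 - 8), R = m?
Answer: 1/54408 ≈ 1.8380e-5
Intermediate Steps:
f(h, L) = 9 + h
m = 230
R = 230
p(N) = 87 + 12*N (p(N) = 3 - (7 + N)*(-4 - 8) = 3 - (7 + N)*(-12) = 3 - (-84 - 12*N) = 3 + (84 + 12*N) = 87 + 12*N)
Q(y, n) = 87 + 12*y
1/(51561 + Q(R, f(-9, -2))) = 1/(51561 + (87 + 12*230)) = 1/(51561 + (87 + 2760)) = 1/(51561 + 2847) = 1/54408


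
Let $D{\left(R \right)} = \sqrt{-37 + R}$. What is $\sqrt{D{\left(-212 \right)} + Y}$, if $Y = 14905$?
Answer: $\sqrt{14905 + i \sqrt{249}} \approx 122.09 + 0.0646 i$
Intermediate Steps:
$\sqrt{D{\left(-212 \right)} + Y} = \sqrt{\sqrt{-37 - 212} + 14905} = \sqrt{\sqrt{-249} + 14905} = \sqrt{i \sqrt{249} + 14905} = \sqrt{14905 + i \sqrt{249}}$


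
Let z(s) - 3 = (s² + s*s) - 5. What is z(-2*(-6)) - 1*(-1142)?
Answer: 1428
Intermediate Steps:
z(s) = -2 + 2*s² (z(s) = 3 + ((s² + s*s) - 5) = 3 + ((s² + s²) - 5) = 3 + (2*s² - 5) = 3 + (-5 + 2*s²) = -2 + 2*s²)
z(-2*(-6)) - 1*(-1142) = (-2 + 2*(-2*(-6))²) - 1*(-1142) = (-2 + 2*12²) + 1142 = (-2 + 2*144) + 1142 = (-2 + 288) + 1142 = 286 + 1142 = 1428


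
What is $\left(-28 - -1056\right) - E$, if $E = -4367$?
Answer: $5395$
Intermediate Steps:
$\left(-28 - -1056\right) - E = \left(-28 - -1056\right) - -4367 = \left(-28 + 1056\right) + 4367 = 1028 + 4367 = 5395$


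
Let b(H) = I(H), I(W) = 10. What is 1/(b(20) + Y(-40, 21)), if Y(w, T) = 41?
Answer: 1/51 ≈ 0.019608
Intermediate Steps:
b(H) = 10
1/(b(20) + Y(-40, 21)) = 1/(10 + 41) = 1/51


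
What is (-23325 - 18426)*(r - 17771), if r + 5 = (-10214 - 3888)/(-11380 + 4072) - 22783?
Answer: 687479086865/406 ≈ 1.6933e+9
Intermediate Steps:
r = -83260301/3654 (r = -5 + ((-10214 - 3888)/(-11380 + 4072) - 22783) = -5 + (-14102/(-7308) - 22783) = -5 + (-14102*(-1/7308) - 22783) = -5 + (7051/3654 - 22783) = -5 - 83242031/3654 = -83260301/3654 ≈ -22786.)
(-23325 - 18426)*(r - 17771) = (-23325 - 18426)*(-83260301/3654 - 17771) = -41751*(-148195535/3654) = 687479086865/406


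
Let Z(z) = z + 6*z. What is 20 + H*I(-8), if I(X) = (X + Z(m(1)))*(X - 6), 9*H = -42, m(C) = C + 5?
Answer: 6724/3 ≈ 2241.3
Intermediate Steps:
m(C) = 5 + C
Z(z) = 7*z
H = -14/3 (H = (⅑)*(-42) = -14/3 ≈ -4.6667)
I(X) = (-6 + X)*(42 + X) (I(X) = (X + 7*(5 + 1))*(X - 6) = (X + 7*6)*(-6 + X) = (X + 42)*(-6 + X) = (42 + X)*(-6 + X) = (-6 + X)*(42 + X))
20 + H*I(-8) = 20 - 14*(-252 + (-8)² + 36*(-8))/3 = 20 - 14*(-252 + 64 - 288)/3 = 20 - 14/3*(-476) = 20 + 6664/3 = 6724/3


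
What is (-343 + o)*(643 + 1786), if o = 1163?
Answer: 1991780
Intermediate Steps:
(-343 + o)*(643 + 1786) = (-343 + 1163)*(643 + 1786) = 820*2429 = 1991780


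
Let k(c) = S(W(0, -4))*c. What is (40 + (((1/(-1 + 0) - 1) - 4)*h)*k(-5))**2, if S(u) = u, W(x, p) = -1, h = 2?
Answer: 400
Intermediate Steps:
k(c) = -c
(40 + (((1/(-1 + 0) - 1) - 4)*h)*k(-5))**2 = (40 + (((1/(-1 + 0) - 1) - 4)*2)*(-1*(-5)))**2 = (40 + (((1/(-1) - 1) - 4)*2)*5)**2 = (40 + (((-1 - 1) - 4)*2)*5)**2 = (40 + ((-2 - 4)*2)*5)**2 = (40 - 6*2*5)**2 = (40 - 12*5)**2 = (40 - 60)**2 = (-20)**2 = 400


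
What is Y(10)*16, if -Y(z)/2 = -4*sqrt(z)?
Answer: 128*sqrt(10) ≈ 404.77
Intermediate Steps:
Y(z) = 8*sqrt(z) (Y(z) = -(-8)*sqrt(z) = 8*sqrt(z))
Y(10)*16 = (8*sqrt(10))*16 = 128*sqrt(10)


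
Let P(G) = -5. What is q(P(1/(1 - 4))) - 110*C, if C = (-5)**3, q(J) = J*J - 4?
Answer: 13771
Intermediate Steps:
q(J) = -4 + J**2 (q(J) = J**2 - 4 = -4 + J**2)
C = -125
q(P(1/(1 - 4))) - 110*C = (-4 + (-5)**2) - 110*(-125) = (-4 + 25) + 13750 = 21 + 13750 = 13771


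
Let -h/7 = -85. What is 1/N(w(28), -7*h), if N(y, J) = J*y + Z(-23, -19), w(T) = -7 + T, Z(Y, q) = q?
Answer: -1/87484 ≈ -1.1431e-5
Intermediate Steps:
h = 595 (h = -7*(-85) = 595)
N(y, J) = -19 + J*y (N(y, J) = J*y - 19 = -19 + J*y)
1/N(w(28), -7*h) = 1/(-19 + (-7*595)*(-7 + 28)) = 1/(-19 - 4165*21) = 1/(-19 - 87465) = 1/(-87484) = -1/87484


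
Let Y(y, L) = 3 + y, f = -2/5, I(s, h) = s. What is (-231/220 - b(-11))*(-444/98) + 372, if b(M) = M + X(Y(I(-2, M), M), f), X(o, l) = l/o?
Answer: 159303/490 ≈ 325.11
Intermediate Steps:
f = -⅖ (f = -2*⅕ = -⅖ ≈ -0.40000)
b(M) = -⅖ + M (b(M) = M - 2/(5*(3 - 2)) = M - ⅖/1 = M - ⅖*1 = M - ⅖ = -⅖ + M)
(-231/220 - b(-11))*(-444/98) + 372 = (-231/220 - (-⅖ - 11))*(-444/98) + 372 = (-231*1/220 - 1*(-57/5))*(-444*1/98) + 372 = (-21/20 + 57/5)*(-222/49) + 372 = (207/20)*(-222/49) + 372 = -22977/490 + 372 = 159303/490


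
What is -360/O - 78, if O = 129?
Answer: -3474/43 ≈ -80.791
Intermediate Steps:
-360/O - 78 = -360/129 - 78 = -4*30/43 - 78 = -120/43 - 78 = -3474/43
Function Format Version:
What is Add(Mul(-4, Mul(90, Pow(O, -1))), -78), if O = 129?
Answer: Rational(-3474, 43) ≈ -80.791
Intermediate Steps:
Add(Mul(-4, Mul(90, Pow(O, -1))), -78) = Add(Mul(-4, Mul(90, Pow(129, -1))), -78) = Add(Mul(-4, Mul(90, Rational(1, 129))), -78) = Add(Mul(-4, Rational(30, 43)), -78) = Add(Rational(-120, 43), -78) = Rational(-3474, 43)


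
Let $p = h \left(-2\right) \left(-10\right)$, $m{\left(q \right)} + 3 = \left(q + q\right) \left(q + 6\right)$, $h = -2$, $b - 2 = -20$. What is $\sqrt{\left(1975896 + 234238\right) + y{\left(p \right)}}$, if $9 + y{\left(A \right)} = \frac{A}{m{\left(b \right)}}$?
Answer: $\frac{\sqrt{406753597965}}{429} \approx 1486.6$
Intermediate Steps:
$b = -18$ ($b = 2 - 20 = -18$)
$m{\left(q \right)} = -3 + 2 q \left(6 + q\right)$ ($m{\left(q \right)} = -3 + \left(q + q\right) \left(q + 6\right) = -3 + 2 q \left(6 + q\right)$)
$p = -40$ ($p = \left(-2\right) \left(-2\right) \left(-10\right) = 4 \left(-10\right) = -40$)
$y{\left(A \right)} = -9 + \frac{A}{429}$ ($y{\left(A \right)} = -9 + \frac{A}{-3 + 2 \left(-18\right)^{2} + 12 \left(-18\right)} = -9 + \frac{A}{-3 + 2 \cdot 324 - 216} = -9 + \frac{A}{-3 + 648 - 216} = -9 + \frac{A}{429}$)
$\sqrt{\left(1975896 + 234238\right) + y{\left(p \right)}} = \sqrt{\left(1975896 + 234238\right) + \left(-9 + \frac{1}{429} \left(-40\right)\right)} = \sqrt{2210134 - \frac{3901}{429}} = \sqrt{\frac{948143585}{429}} = \frac{\sqrt{406753597965}}{429}$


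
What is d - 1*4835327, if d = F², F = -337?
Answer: -4721758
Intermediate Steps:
d = 113569 (d = (-337)² = 113569)
d - 1*4835327 = 113569 - 1*4835327 = 113569 - 4835327 = -4721758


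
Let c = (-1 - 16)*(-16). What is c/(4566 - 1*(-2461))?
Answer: 272/7027 ≈ 0.038708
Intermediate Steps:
c = 272 (c = -17*(-16) = 272)
c/(4566 - 1*(-2461)) = 272/(4566 - 1*(-2461)) = 272/(4566 + 2461) = 272/7027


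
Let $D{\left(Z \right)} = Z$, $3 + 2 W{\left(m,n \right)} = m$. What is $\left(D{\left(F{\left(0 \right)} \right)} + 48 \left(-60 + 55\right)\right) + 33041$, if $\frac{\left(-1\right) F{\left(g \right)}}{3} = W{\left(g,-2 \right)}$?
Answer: $\frac{65611}{2} \approx 32806.0$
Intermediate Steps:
$W{\left(m,n \right)} = - \frac{3}{2} + \frac{m}{2}$
$F{\left(g \right)} = \frac{9}{2} - \frac{3 g}{2}$ ($F{\left(g \right)} = - 3 \left(- \frac{3}{2} + \frac{g}{2}\right) = \frac{9}{2} - \frac{3 g}{2}$)
$\left(D{\left(F{\left(0 \right)} \right)} + 48 \left(-60 + 55\right)\right) + 33041 = \left(\left(\frac{9}{2} - 0\right) + 48 \left(-60 + 55\right)\right) + 33041 = \left(\left(\frac{9}{2} + 0\right) + 48 \left(-5\right)\right) + 33041 = \left(\frac{9}{2} - 240\right) + 33041 = - \frac{471}{2} + 33041 = \frac{65611}{2}$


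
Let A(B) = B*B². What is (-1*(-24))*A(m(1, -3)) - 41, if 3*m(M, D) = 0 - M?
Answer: -377/9 ≈ -41.889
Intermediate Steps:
m(M, D) = -M/3 (m(M, D) = (0 - M)/3 = (-M)/3 = -M/3)
A(B) = B³
(-1*(-24))*A(m(1, -3)) - 41 = (-1*(-24))*(-⅓*1)³ - 41 = 24*(-⅓)³ - 41 = 24*(-1/27) - 41 = -8/9 - 41 = -377/9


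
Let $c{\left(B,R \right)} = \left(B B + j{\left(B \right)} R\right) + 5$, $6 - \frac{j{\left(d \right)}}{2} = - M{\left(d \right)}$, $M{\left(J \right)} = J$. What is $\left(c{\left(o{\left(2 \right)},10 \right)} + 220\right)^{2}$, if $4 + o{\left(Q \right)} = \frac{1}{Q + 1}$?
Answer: $\frac{6584356}{81} \approx 81288.0$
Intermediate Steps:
$o{\left(Q \right)} = -4 + \frac{1}{1 + Q}$ ($o{\left(Q \right)} = -4 + \frac{1}{Q + 1} = -4 + \frac{1}{1 + Q}$)
$j{\left(d \right)} = 12 + 2 d$ ($j{\left(d \right)} = 12 - 2 \left(- d\right) = 12 + 2 d$)
$c{\left(B,R \right)} = 5 + B^{2} + R \left(12 + 2 B\right)$ ($c{\left(B,R \right)} = \left(B B + \left(12 + 2 B\right) R\right) + 5 = \left(B^{2} + R \left(12 + 2 B\right)\right) + 5 = 5 + B^{2} + R \left(12 + 2 B\right)$)
$\left(c{\left(o{\left(2 \right)},10 \right)} + 220\right)^{2} = \left(\left(5 + \left(\frac{-3 - 8}{1 + 2}\right)^{2} + 2 \cdot 10 \left(6 + \frac{-3 - 8}{1 + 2}\right)\right) + 220\right)^{2} = \left(\left(5 + \left(\frac{-3 - 8}{3}\right)^{2} + 2 \cdot 10 \left(6 + \frac{-3 - 8}{3}\right)\right) + 220\right)^{2} = \left(\left(5 + \left(\frac{1}{3} \left(-11\right)\right)^{2} + 2 \cdot 10 \left(6 + \frac{1}{3} \left(-11\right)\right)\right) + 220\right)^{2} = \left(\left(5 + \left(- \frac{11}{3}\right)^{2} + 2 \cdot 10 \left(6 - \frac{11}{3}\right)\right) + 220\right)^{2} = \left(\left(5 + \frac{121}{9} + 2 \cdot 10 \cdot \frac{7}{3}\right) + 220\right)^{2} = \left(\left(5 + \frac{121}{9} + \frac{140}{3}\right) + 220\right)^{2} = \left(\frac{586}{9} + 220\right)^{2} = \left(\frac{2566}{9}\right)^{2} = \frac{6584356}{81}$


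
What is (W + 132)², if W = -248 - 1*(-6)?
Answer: 12100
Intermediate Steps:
W = -242 (W = -248 + 6 = -242)
(W + 132)² = (-242 + 132)² = (-110)² = 12100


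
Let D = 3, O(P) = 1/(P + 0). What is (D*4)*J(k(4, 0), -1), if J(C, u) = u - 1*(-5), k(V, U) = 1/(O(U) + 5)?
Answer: 48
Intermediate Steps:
O(P) = 1/P
k(V, U) = 1/(5 + 1/U) (k(V, U) = 1/(1/U + 5) = 1/(5 + 1/U))
J(C, u) = 5 + u (J(C, u) = u + 5 = 5 + u)
(D*4)*J(k(4, 0), -1) = (3*4)*(5 - 1) = 12*4 = 48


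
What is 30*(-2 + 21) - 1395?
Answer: -825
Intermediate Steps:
30*(-2 + 21) - 1395 = 30*19 - 1395 = 570 - 1395 = -825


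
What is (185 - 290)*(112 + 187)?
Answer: -31395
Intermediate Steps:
(185 - 290)*(112 + 187) = -105*299 = -31395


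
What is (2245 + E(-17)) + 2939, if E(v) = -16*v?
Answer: 5456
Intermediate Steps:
(2245 + E(-17)) + 2939 = (2245 - 16*(-17)) + 2939 = (2245 + 272) + 2939 = 2517 + 2939 = 5456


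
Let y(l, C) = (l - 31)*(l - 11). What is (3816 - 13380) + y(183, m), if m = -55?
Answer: 16580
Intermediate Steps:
y(l, C) = (-31 + l)*(-11 + l)
(3816 - 13380) + y(183, m) = (3816 - 13380) + (341 + 183**2 - 42*183) = -9564 + (341 + 33489 - 7686) = -9564 + 26144 = 16580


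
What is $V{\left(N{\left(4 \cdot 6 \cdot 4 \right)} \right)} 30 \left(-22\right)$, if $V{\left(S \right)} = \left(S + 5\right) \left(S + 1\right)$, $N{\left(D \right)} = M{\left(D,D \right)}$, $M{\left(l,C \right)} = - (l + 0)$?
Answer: $-5705700$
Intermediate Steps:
$M{\left(l,C \right)} = - l$
$N{\left(D \right)} = - D$
$V{\left(S \right)} = \left(1 + S\right) \left(5 + S\right)$ ($V{\left(S \right)} = \left(5 + S\right) \left(1 + S\right) = \left(1 + S\right) \left(5 + S\right)$)
$V{\left(N{\left(4 \cdot 6 \cdot 4 \right)} \right)} 30 \left(-22\right) = \left(5 + \left(- 4 \cdot 6 \cdot 4\right)^{2} + 6 \left(- 4 \cdot 6 \cdot 4\right)\right) 30 \left(-22\right) = \left(5 + \left(- 24 \cdot 4\right)^{2} + 6 \left(- 24 \cdot 4\right)\right) 30 \left(-22\right) = \left(5 + \left(\left(-1\right) 96\right)^{2} + 6 \left(\left(-1\right) 96\right)\right) 30 \left(-22\right) = \left(5 + \left(-96\right)^{2} + 6 \left(-96\right)\right) 30 \left(-22\right) = \left(5 + 9216 - 576\right) 30 \left(-22\right) = 8645 \cdot 30 \left(-22\right) = 259350 \left(-22\right) = -5705700$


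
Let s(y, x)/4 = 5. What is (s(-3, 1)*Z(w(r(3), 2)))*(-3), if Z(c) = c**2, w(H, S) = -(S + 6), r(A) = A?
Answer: -3840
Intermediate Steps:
s(y, x) = 20 (s(y, x) = 4*5 = 20)
w(H, S) = -6 - S (w(H, S) = -(6 + S) = -6 - S)
(s(-3, 1)*Z(w(r(3), 2)))*(-3) = (20*(-6 - 1*2)**2)*(-3) = (20*(-6 - 2)**2)*(-3) = (20*(-8)**2)*(-3) = (20*64)*(-3) = 1280*(-3) = -3840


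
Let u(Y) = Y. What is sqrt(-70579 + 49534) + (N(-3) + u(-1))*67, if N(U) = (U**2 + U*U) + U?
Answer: 938 + I*sqrt(21045) ≈ 938.0 + 145.07*I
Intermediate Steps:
N(U) = U + 2*U**2 (N(U) = (U**2 + U**2) + U = 2*U**2 + U = U + 2*U**2)
sqrt(-70579 + 49534) + (N(-3) + u(-1))*67 = sqrt(-70579 + 49534) + (-3*(1 + 2*(-3)) - 1)*67 = sqrt(-21045) + (-3*(1 - 6) - 1)*67 = I*sqrt(21045) + (-3*(-5) - 1)*67 = I*sqrt(21045) + (15 - 1)*67 = I*sqrt(21045) + 14*67 = I*sqrt(21045) + 938 = 938 + I*sqrt(21045)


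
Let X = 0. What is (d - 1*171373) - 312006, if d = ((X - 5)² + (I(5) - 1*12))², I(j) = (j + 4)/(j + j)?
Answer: -48318579/100 ≈ -4.8319e+5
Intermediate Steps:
I(j) = (4 + j)/(2*j) (I(j) = (4 + j)/((2*j)) = (4 + j)*(1/(2*j)) = (4 + j)/(2*j))
d = 19321/100 (d = ((0 - 5)² + ((½)*(4 + 5)/5 - 1*12))² = ((-5)² + ((½)*(⅕)*9 - 12))² = (25 + (9/10 - 12))² = (25 - 111/10)² = (139/10)² = 19321/100 ≈ 193.21)
(d - 1*171373) - 312006 = (19321/100 - 1*171373) - 312006 = (19321/100 - 171373) - 312006 = -17117979/100 - 312006 = -48318579/100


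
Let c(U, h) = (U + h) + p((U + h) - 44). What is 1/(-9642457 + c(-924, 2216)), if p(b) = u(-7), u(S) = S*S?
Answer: -1/9641116 ≈ -1.0372e-7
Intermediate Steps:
u(S) = S**2
p(b) = 49 (p(b) = (-7)**2 = 49)
c(U, h) = 49 + U + h (c(U, h) = (U + h) + 49 = 49 + U + h)
1/(-9642457 + c(-924, 2216)) = 1/(-9642457 + (49 - 924 + 2216)) = 1/(-9642457 + 1341) = 1/(-9641116) = -1/9641116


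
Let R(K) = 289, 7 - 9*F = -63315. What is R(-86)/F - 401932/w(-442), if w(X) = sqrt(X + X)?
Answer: 2601/63322 + 200966*I*sqrt(221)/221 ≈ 0.041076 + 13518.0*I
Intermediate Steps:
F = 63322/9 (F = 7/9 - 1/9*(-63315) = 7/9 + 7035 = 63322/9 ≈ 7035.8)
w(X) = sqrt(2)*sqrt(X) (w(X) = sqrt(2*X) = sqrt(2)*sqrt(X))
R(-86)/F - 401932/w(-442) = 289/(63322/9) - 401932*(-I*sqrt(221)/442) = 289*(9/63322) - 401932*(-I*sqrt(221)/442) = 2601/63322 - 401932*(-I*sqrt(221)/442) = 2601/63322 - (-200966)*I*sqrt(221)/221 = 2601/63322 + 200966*I*sqrt(221)/221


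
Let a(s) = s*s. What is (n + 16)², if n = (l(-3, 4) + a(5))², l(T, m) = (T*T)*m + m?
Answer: 17986081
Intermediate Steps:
l(T, m) = m + m*T² (l(T, m) = T²*m + m = m*T² + m = m + m*T²)
a(s) = s²
n = 4225 (n = (4*(1 + (-3)²) + 5²)² = (4*(1 + 9) + 25)² = (4*10 + 25)² = (40 + 25)² = 65² = 4225)
(n + 16)² = (4225 + 16)² = 4241² = 17986081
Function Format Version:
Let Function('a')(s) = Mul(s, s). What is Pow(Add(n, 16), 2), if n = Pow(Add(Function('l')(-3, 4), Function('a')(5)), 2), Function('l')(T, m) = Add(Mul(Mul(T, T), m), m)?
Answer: 17986081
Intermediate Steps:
Function('l')(T, m) = Add(m, Mul(m, Pow(T, 2))) (Function('l')(T, m) = Add(Mul(Pow(T, 2), m), m) = Add(Mul(m, Pow(T, 2)), m) = Add(m, Mul(m, Pow(T, 2))))
Function('a')(s) = Pow(s, 2)
n = 4225 (n = Pow(Add(Mul(4, Add(1, Pow(-3, 2))), Pow(5, 2)), 2) = Pow(Add(Mul(4, Add(1, 9)), 25), 2) = Pow(Add(Mul(4, 10), 25), 2) = Pow(Add(40, 25), 2) = Pow(65, 2) = 4225)
Pow(Add(n, 16), 2) = Pow(Add(4225, 16), 2) = Pow(4241, 2) = 17986081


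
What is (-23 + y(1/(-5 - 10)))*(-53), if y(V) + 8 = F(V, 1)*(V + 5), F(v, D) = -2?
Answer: 32489/15 ≈ 2165.9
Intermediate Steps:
y(V) = -18 - 2*V (y(V) = -8 - 2*(V + 5) = -8 - 2*(5 + V) = -8 + (-10 - 2*V) = -18 - 2*V)
(-23 + y(1/(-5 - 10)))*(-53) = (-23 + (-18 - 2/(-5 - 10)))*(-53) = (-23 + (-18 - 2/(-15)))*(-53) = (-23 + (-18 - 2*(-1/15)))*(-53) = (-23 + (-18 + 2/15))*(-53) = (-23 - 268/15)*(-53) = -613/15*(-53) = 32489/15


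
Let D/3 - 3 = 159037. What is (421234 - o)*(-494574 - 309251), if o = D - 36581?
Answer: 15517841625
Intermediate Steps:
D = 477120 (D = 9 + 3*159037 = 9 + 477111 = 477120)
o = 440539 (o = 477120 - 36581 = 440539)
(421234 - o)*(-494574 - 309251) = (421234 - 1*440539)*(-494574 - 309251) = (421234 - 440539)*(-803825) = -19305*(-803825) = 15517841625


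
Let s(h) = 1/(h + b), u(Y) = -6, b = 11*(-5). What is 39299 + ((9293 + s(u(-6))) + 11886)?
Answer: 3689157/61 ≈ 60478.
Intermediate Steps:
b = -55
s(h) = 1/(-55 + h) (s(h) = 1/(h - 55) = 1/(-55 + h))
39299 + ((9293 + s(u(-6))) + 11886) = 39299 + ((9293 + 1/(-55 - 6)) + 11886) = 39299 + ((9293 + 1/(-61)) + 11886) = 39299 + ((9293 - 1/61) + 11886) = 39299 + (566872/61 + 11886) = 39299 + 1291918/61 = 3689157/61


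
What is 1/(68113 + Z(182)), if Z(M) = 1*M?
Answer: 1/68295 ≈ 1.4642e-5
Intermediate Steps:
Z(M) = M
1/(68113 + Z(182)) = 1/(68113 + 182) = 1/68295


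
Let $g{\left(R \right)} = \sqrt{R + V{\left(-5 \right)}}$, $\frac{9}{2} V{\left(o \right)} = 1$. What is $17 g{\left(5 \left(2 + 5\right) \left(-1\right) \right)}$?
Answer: $\frac{17 i \sqrt{313}}{3} \approx 100.25 i$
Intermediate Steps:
$V{\left(o \right)} = \frac{2}{9}$ ($V{\left(o \right)} = \frac{2}{9} \cdot 1 = \frac{2}{9}$)
$g{\left(R \right)} = \sqrt{\frac{2}{9} + R}$ ($g{\left(R \right)} = \sqrt{R + \frac{2}{9}} = \sqrt{\frac{2}{9} + R}$)
$17 g{\left(5 \left(2 + 5\right) \left(-1\right) \right)} = 17 \frac{\sqrt{2 + 9 \cdot 5 \left(2 + 5\right) \left(-1\right)}}{3} = 17 \frac{\sqrt{2 + 9 \cdot 5 \cdot 7 \left(-1\right)}}{3} = 17 \frac{\sqrt{2 + 9 \cdot 5 \left(-7\right)}}{3} = 17 \frac{\sqrt{2 + 9 \left(-35\right)}}{3} = 17 \frac{\sqrt{2 - 315}}{3} = 17 \frac{\sqrt{-313}}{3} = 17 \frac{i \sqrt{313}}{3} = \frac{17 i \sqrt{313}}{3}$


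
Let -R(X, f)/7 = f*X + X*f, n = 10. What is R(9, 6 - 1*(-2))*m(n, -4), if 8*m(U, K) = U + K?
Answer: -756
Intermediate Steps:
R(X, f) = -14*X*f (R(X, f) = -7*(f*X + X*f) = -7*(X*f + X*f) = -14*X*f)
m(U, K) = K/8 + U/8 (m(U, K) = (U + K)/8 = (K + U)/8 = K/8 + U/8)
R(9, 6 - 1*(-2))*m(n, -4) = (-14*9*(6 - 1*(-2)))*((⅛)*(-4) + (⅛)*10) = (-14*9*(6 + 2))*(-½ + 5/4) = -14*9*8*(¾) = -1008*¾ = -756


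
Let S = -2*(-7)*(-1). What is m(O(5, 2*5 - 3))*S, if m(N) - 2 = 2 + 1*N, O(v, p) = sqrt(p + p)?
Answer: -56 - 14*sqrt(14) ≈ -108.38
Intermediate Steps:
O(v, p) = sqrt(2)*sqrt(p) (O(v, p) = sqrt(2*p) = sqrt(2)*sqrt(p))
m(N) = 4 + N (m(N) = 2 + (2 + 1*N) = 2 + (2 + N) = 4 + N)
S = -14 (S = 14*(-1) = -14)
m(O(5, 2*5 - 3))*S = (4 + sqrt(2)*sqrt(2*5 - 3))*(-14) = (4 + sqrt(2)*sqrt(10 - 3))*(-14) = (4 + sqrt(2)*sqrt(7))*(-14) = (4 + sqrt(14))*(-14) = -56 - 14*sqrt(14)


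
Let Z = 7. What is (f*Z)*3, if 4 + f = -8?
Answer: -252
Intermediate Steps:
f = -12 (f = -4 - 8 = -12)
(f*Z)*3 = -12*7*3 = -84*3 = -252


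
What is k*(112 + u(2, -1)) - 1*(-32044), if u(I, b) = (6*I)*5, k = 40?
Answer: 38924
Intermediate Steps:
u(I, b) = 30*I
k*(112 + u(2, -1)) - 1*(-32044) = 40*(112 + 30*2) - 1*(-32044) = 40*(112 + 60) + 32044 = 40*172 + 32044 = 6880 + 32044 = 38924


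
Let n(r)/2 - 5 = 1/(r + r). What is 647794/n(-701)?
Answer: 454103594/7009 ≈ 64789.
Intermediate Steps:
n(r) = 10 + 1/r (n(r) = 10 + 2/(r + r) = 10 + 2/((2*r)) = 10 + 2*(1/(2*r)) = 10 + 1/r)
647794/n(-701) = 647794/(10 + 1/(-701)) = 647794/(10 - 1/701) = 647794/(7009/701) = 647794*(701/7009) = 454103594/7009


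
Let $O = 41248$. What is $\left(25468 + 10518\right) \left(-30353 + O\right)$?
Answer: $392067470$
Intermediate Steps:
$\left(25468 + 10518\right) \left(-30353 + O\right) = \left(25468 + 10518\right) \left(-30353 + 41248\right) = 35986 \cdot 10895 = 392067470$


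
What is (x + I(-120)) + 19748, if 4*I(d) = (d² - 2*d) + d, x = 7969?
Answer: 31347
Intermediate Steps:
I(d) = -d/4 + d²/4 (I(d) = ((d² - 2*d) + d)/4 = (d² - d)/4 = -d/4 + d²/4)
(x + I(-120)) + 19748 = (7969 + (¼)*(-120)*(-1 - 120)) + 19748 = (7969 + (¼)*(-120)*(-121)) + 19748 = (7969 + 3630) + 19748 = 11599 + 19748 = 31347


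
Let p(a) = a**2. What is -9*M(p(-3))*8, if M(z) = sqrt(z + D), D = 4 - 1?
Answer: -144*sqrt(3) ≈ -249.42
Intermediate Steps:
D = 3
M(z) = sqrt(3 + z) (M(z) = sqrt(z + 3) = sqrt(3 + z))
-9*M(p(-3))*8 = -9*sqrt(3 + (-3)**2)*8 = -9*sqrt(3 + 9)*8 = -18*sqrt(3)*8 = -144*sqrt(3)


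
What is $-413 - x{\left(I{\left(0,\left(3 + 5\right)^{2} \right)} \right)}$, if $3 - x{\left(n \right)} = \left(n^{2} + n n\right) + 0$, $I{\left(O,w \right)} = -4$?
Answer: $-384$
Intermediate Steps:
$x{\left(n \right)} = 3 - 2 n^{2}$ ($x{\left(n \right)} = 3 - \left(\left(n^{2} + n n\right) + 0\right) = 3 - \left(\left(n^{2} + n^{2}\right) + 0\right) = 3 - \left(2 n^{2} + 0\right) = 3 - 2 n^{2}$)
$-413 - x{\left(I{\left(0,\left(3 + 5\right)^{2} \right)} \right)} = -413 - \left(3 - 2 \left(-4\right)^{2}\right) = -413 - \left(3 - 32\right) = -413 - -29 = -413 + 29 = -384$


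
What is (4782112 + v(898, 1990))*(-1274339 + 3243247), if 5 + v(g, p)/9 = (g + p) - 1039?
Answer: 9448214570864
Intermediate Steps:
v(g, p) = -9396 + 9*g + 9*p (v(g, p) = -45 + 9*((g + p) - 1039) = -45 + 9*(-1039 + g + p) = -45 + (-9351 + 9*g + 9*p) = -9396 + 9*g + 9*p)
(4782112 + v(898, 1990))*(-1274339 + 3243247) = (4782112 + (-9396 + 9*898 + 9*1990))*(-1274339 + 3243247) = (4782112 + (-9396 + 8082 + 17910))*1968908 = (4782112 + 16596)*1968908 = 4798708*1968908 = 9448214570864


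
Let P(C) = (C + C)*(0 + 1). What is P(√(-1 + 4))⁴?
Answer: 144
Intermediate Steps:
P(C) = 2*C (P(C) = (2*C)*1 = 2*C)
P(√(-1 + 4))⁴ = (2*√(-1 + 4))⁴ = (2*√3)⁴ = 144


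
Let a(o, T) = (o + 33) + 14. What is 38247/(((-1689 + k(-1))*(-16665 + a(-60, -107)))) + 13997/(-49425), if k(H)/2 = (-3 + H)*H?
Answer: -390525586871/1385665362150 ≈ -0.28183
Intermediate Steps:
a(o, T) = 47 + o (a(o, T) = (33 + o) + 14 = 47 + o)
k(H) = 2*H*(-3 + H) (k(H) = 2*((-3 + H)*H) = 2*(H*(-3 + H)) = 2*H*(-3 + H))
38247/(((-1689 + k(-1))*(-16665 + a(-60, -107)))) + 13997/(-49425) = 38247/(((-1689 + 2*(-1)*(-3 - 1))*(-16665 + (47 - 60)))) + 13997/(-49425) = 38247/(((-1689 + 2*(-1)*(-4))*(-16665 - 13))) + 13997*(-1/49425) = 38247/(((-1689 + 8)*(-16678))) - 13997/49425 = 38247/((-1681*(-16678))) - 13997/49425 = 38247/28035718 - 13997/49425 = -390525586871/1385665362150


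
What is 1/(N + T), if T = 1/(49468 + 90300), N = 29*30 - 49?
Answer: 139768/114749529 ≈ 0.0012180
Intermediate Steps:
N = 821 (N = 870 - 49 = 821)
T = 1/139768 ≈ 7.1547e-6
1/(N + T) = 1/(821 + 1/139768) = 1/(114749529/139768) = 139768/114749529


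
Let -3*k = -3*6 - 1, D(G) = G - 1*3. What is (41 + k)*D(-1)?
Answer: -568/3 ≈ -189.33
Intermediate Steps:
D(G) = -3 + G (D(G) = G - 3 = -3 + G)
k = 19/3 (k = -(-3*6 - 1)/3 = -(-18 - 1)/3 = -⅓*(-19) = 19/3 ≈ 6.3333)
(41 + k)*D(-1) = (41 + 19/3)*(-3 - 1) = (142/3)*(-4) = -568/3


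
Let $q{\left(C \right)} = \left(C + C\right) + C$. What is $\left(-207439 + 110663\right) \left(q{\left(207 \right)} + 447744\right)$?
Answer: $-43390971240$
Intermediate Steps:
$q{\left(C \right)} = 3 C$ ($q{\left(C \right)} = 2 C + C = 3 C$)
$\left(-207439 + 110663\right) \left(q{\left(207 \right)} + 447744\right) = \left(-207439 + 110663\right) \left(3 \cdot 207 + 447744\right) = - 96776 \left(621 + 447744\right) = \left(-96776\right) 448365 = -43390971240$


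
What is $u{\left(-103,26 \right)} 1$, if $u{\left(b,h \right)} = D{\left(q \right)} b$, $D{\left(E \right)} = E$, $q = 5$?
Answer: $-515$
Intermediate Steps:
$u{\left(b,h \right)} = 5 b$
$u{\left(-103,26 \right)} 1 = 5 \left(-103\right) 1 = \left(-515\right) 1 = -515$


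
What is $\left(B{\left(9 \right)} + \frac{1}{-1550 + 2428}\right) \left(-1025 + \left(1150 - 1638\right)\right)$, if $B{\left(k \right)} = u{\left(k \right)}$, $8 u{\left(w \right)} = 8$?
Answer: $- \frac{1329927}{878} \approx -1514.7$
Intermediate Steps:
$u{\left(w \right)} = 1$ ($u{\left(w \right)} = \frac{1}{8} \cdot 8 = 1$)
$B{\left(k \right)} = 1$
$\left(B{\left(9 \right)} + \frac{1}{-1550 + 2428}\right) \left(-1025 + \left(1150 - 1638\right)\right) = \left(1 + \frac{1}{-1550 + 2428}\right) \left(-1025 + \left(1150 - 1638\right)\right) = \left(1 + \frac{1}{878}\right) \left(-1025 - 488\right) = \left(1 + \frac{1}{878}\right) \left(-1513\right) = \frac{879}{878} \left(-1513\right) = - \frac{1329927}{878}$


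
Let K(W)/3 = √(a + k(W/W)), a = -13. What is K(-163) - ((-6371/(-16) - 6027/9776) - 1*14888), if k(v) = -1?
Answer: 70829217/4888 + 3*I*√14 ≈ 14490.0 + 11.225*I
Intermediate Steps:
K(W) = 3*I*√14 (K(W) = 3*√(-13 - 1) = 3*√(-14) = 3*(I*√14) = 3*I*√14)
K(-163) - ((-6371/(-16) - 6027/9776) - 1*14888) = 3*I*√14 - ((-6371/(-16) - 6027/9776) - 1*14888) = 3*I*√14 - ((-6371*(-1/16) - 6027*1/9776) - 14888) = 3*I*√14 - ((6371/16 - 6027/9776) - 14888) = 3*I*√14 - (1943327/4888 - 14888) = 3*I*√14 - 1*(-70829217/4888) = 3*I*√14 + 70829217/4888 = 70829217/4888 + 3*I*√14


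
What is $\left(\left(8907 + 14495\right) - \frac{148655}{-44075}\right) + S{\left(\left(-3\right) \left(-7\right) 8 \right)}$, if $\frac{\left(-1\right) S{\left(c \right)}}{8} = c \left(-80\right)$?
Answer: $\frac{1154107161}{8815} \approx 1.3093 \cdot 10^{5}$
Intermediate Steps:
$S{\left(c \right)} = 640 c$ ($S{\left(c \right)} = - 8 c \left(-80\right) = - 8 \left(- 80 c\right) = 640 c$)
$\left(\left(8907 + 14495\right) - \frac{148655}{-44075}\right) + S{\left(\left(-3\right) \left(-7\right) 8 \right)} = \left(\left(8907 + 14495\right) - \frac{148655}{-44075}\right) + 640 \left(-3\right) \left(-7\right) 8 = \left(23402 - - \frac{29731}{8815}\right) + 640 \cdot 21 \cdot 8 = \left(23402 + \frac{29731}{8815}\right) + 640 \cdot 168 = \frac{206318361}{8815} + 107520 = \frac{1154107161}{8815}$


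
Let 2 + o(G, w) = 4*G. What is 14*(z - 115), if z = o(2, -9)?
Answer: -1526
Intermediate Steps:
o(G, w) = -2 + 4*G
z = 6 (z = -2 + 4*2 = -2 + 8 = 6)
14*(z - 115) = 14*(6 - 115) = 14*(-109) = -1526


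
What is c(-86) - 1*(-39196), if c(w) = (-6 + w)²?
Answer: 47660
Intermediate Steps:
c(-86) - 1*(-39196) = (-6 - 86)² - 1*(-39196) = (-92)² + 39196 = 8464 + 39196 = 47660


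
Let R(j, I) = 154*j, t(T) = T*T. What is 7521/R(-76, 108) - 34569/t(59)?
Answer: -430776177/40741624 ≈ -10.573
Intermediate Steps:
t(T) = T**2
7521/R(-76, 108) - 34569/t(59) = 7521/((154*(-76))) - 34569/(59**2) = 7521/(-11704) - 34569/3481 = 7521*(-1/11704) - 34569*1/3481 = -7521/11704 - 34569/3481 = -430776177/40741624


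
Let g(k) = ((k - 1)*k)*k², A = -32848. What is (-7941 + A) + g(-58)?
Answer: 11470819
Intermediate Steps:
g(k) = k³*(-1 + k) (g(k) = ((-1 + k)*k)*k² = (k*(-1 + k))*k² = k³*(-1 + k))
(-7941 + A) + g(-58) = (-7941 - 32848) + (-58)³*(-1 - 58) = -40789 - 195112*(-59) = -40789 + 11511608 = 11470819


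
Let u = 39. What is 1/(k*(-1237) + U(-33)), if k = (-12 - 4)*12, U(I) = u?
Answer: 1/237543 ≈ 4.2098e-6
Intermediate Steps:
U(I) = 39
k = -192 (k = -16*12 = -192)
1/(k*(-1237) + U(-33)) = 1/(-192*(-1237) + 39) = 1/(237504 + 39) = 1/237543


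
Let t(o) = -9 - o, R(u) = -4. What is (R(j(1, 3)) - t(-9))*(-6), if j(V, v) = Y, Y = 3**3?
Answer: 24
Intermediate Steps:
Y = 27
j(V, v) = 27
(R(j(1, 3)) - t(-9))*(-6) = (-4 - (-9 - 1*(-9)))*(-6) = (-4 - (-9 + 9))*(-6) = (-4 - 1*0)*(-6) = (-4 + 0)*(-6) = -4*(-6) = 24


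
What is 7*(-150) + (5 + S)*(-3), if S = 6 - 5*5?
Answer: -1008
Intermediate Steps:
S = -19 (S = 6 - 25 = -19)
7*(-150) + (5 + S)*(-3) = 7*(-150) + (5 - 19)*(-3) = -1050 - 14*(-3) = -1050 + 42 = -1008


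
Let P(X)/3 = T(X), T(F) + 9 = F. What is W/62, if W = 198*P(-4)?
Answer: -3861/31 ≈ -124.55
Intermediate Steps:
T(F) = -9 + F
P(X) = -27 + 3*X (P(X) = 3*(-9 + X) = -27 + 3*X)
W = -7722 (W = 198*(-27 + 3*(-4)) = 198*(-27 - 12) = 198*(-39) = -7722)
W/62 = -7722/62 = -7722*1/62 = -3861/31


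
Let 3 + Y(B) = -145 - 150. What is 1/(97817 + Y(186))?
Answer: 1/97519 ≈ 1.0254e-5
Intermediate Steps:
Y(B) = -298 (Y(B) = -3 + (-145 - 150) = -3 - 295 = -298)
1/(97817 + Y(186)) = 1/(97817 - 298) = 1/97519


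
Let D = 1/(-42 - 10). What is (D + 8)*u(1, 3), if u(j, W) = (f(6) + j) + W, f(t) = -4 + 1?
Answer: 415/52 ≈ 7.9808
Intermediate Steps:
f(t) = -3
u(j, W) = -3 + W + j (u(j, W) = (-3 + j) + W = -3 + W + j)
D = -1/52 (D = 1/(-52) = -1/52 ≈ -0.019231)
(D + 8)*u(1, 3) = (-1/52 + 8)*(-3 + 3 + 1) = (415/52)*1 = 415/52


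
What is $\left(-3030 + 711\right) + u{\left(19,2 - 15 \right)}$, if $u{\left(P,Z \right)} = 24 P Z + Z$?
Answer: $-8260$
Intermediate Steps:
$u{\left(P,Z \right)} = Z + 24 P Z$ ($u{\left(P,Z \right)} = 24 P Z + Z = Z + 24 P Z$)
$\left(-3030 + 711\right) + u{\left(19,2 - 15 \right)} = \left(-3030 + 711\right) + \left(2 - 15\right) \left(1 + 24 \cdot 19\right) = -2319 + \left(2 - 15\right) \left(1 + 456\right) = -2319 - 5941 = -8260$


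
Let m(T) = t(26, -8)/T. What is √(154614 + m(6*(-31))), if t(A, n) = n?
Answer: √1337256858/93 ≈ 393.21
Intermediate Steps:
m(T) = -8/T
√(154614 + m(6*(-31))) = √(154614 - 8/(6*(-31))) = √(154614 - 8/(-186)) = √(154614 - 8*(-1/186)) = √(154614 + 4/93) = √(14379106/93) = √1337256858/93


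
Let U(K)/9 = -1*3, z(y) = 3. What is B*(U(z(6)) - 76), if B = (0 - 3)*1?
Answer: 309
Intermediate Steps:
B = -3 (B = -3*1 = -3)
U(K) = -27 (U(K) = 9*(-1*3) = 9*(-3) = -27)
B*(U(z(6)) - 76) = -3*(-27 - 76) = -3*(-103) = 309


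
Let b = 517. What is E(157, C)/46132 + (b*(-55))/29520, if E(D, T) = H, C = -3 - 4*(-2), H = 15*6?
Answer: -65455331/68090832 ≈ -0.96129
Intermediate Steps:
H = 90
C = 5 (C = -3 + 8 = 5)
E(D, T) = 90
E(157, C)/46132 + (b*(-55))/29520 = 90/46132 + (517*(-55))/29520 = 90*(1/46132) - 28435*1/29520 = 45/23066 - 5687/5904 = -65455331/68090832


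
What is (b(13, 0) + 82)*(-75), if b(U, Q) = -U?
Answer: -5175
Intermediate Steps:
(b(13, 0) + 82)*(-75) = (-1*13 + 82)*(-75) = (-13 + 82)*(-75) = 69*(-75) = -5175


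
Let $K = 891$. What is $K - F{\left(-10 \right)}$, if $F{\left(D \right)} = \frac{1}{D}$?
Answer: $\frac{8911}{10} \approx 891.1$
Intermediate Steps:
$K - F{\left(-10 \right)} = 891 - \frac{1}{-10} = 891 - - \frac{1}{10} = 891 + \frac{1}{10} = \frac{8911}{10}$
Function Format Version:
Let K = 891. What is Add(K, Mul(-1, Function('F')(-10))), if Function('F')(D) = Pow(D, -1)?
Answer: Rational(8911, 10) ≈ 891.10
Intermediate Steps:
Add(K, Mul(-1, Function('F')(-10))) = Add(891, Mul(-1, Pow(-10, -1))) = Add(891, Mul(-1, Rational(-1, 10))) = Add(891, Rational(1, 10)) = Rational(8911, 10)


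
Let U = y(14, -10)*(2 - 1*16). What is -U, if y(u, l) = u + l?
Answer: 56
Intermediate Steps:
y(u, l) = l + u
U = -56 (U = (-10 + 14)*(2 - 1*16) = 4*(2 - 16) = 4*(-14) = -56)
-U = -1*(-56) = 56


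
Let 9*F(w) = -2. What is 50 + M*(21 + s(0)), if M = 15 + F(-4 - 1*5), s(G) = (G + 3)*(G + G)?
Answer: 1081/3 ≈ 360.33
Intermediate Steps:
s(G) = 2*G*(3 + G) (s(G) = (3 + G)*(2*G) = 2*G*(3 + G))
F(w) = -2/9 (F(w) = (1/9)*(-2) = -2/9)
M = 133/9 (M = 15 - 2/9 = 133/9 ≈ 14.778)
50 + M*(21 + s(0)) = 50 + 133*(21 + 2*0*(3 + 0))/9 = 50 + 133*(21 + 2*0*3)/9 = 50 + 133*(21 + 0)/9 = 50 + (133/9)*21 = 50 + 931/3 = 1081/3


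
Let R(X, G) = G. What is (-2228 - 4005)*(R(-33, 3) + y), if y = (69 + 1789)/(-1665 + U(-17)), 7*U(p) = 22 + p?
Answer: -68388476/5825 ≈ -11741.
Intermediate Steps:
U(p) = 22/7 + p/7 (U(p) = (22 + p)/7 = 22/7 + p/7)
y = -6503/5825 (y = (69 + 1789)/(-1665 + (22/7 + (⅐)*(-17))) = 1858/(-1665 + (22/7 - 17/7)) = 1858/(-1665 + 5/7) = 1858/(-11650/7) = 1858*(-7/11650) = -6503/5825 ≈ -1.1164)
(-2228 - 4005)*(R(-33, 3) + y) = (-2228 - 4005)*(3 - 6503/5825) = -6233*10972/5825 = -68388476/5825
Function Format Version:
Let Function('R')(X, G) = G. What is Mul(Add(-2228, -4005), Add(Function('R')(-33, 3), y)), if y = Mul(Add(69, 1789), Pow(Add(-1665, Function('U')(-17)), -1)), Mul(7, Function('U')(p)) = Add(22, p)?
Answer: Rational(-68388476, 5825) ≈ -11741.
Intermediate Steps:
Function('U')(p) = Add(Rational(22, 7), Mul(Rational(1, 7), p)) (Function('U')(p) = Mul(Rational(1, 7), Add(22, p)) = Add(Rational(22, 7), Mul(Rational(1, 7), p)))
y = Rational(-6503, 5825) (y = Mul(Add(69, 1789), Pow(Add(-1665, Add(Rational(22, 7), Mul(Rational(1, 7), -17))), -1)) = Mul(1858, Pow(Add(-1665, Add(Rational(22, 7), Rational(-17, 7))), -1)) = Mul(1858, Pow(Add(-1665, Rational(5, 7)), -1)) = Mul(1858, Pow(Rational(-11650, 7), -1)) = Mul(1858, Rational(-7, 11650)) = Rational(-6503, 5825) ≈ -1.1164)
Mul(Add(-2228, -4005), Add(Function('R')(-33, 3), y)) = Mul(Add(-2228, -4005), Add(3, Rational(-6503, 5825))) = Mul(-6233, Rational(10972, 5825)) = Rational(-68388476, 5825)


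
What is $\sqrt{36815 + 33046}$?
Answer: $\sqrt{69861} \approx 264.31$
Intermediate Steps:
$\sqrt{36815 + 33046} = \sqrt{69861}$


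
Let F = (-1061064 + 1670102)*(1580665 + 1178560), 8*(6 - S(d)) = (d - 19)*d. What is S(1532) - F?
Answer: -3360946330567/2 ≈ -1.6805e+12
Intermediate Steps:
S(d) = 6 - d*(-19 + d)/8 (S(d) = 6 - (d - 19)*d/8 = 6 - (-19 + d)*d/8 = 6 - d*(-19 + d)/8)
F = 1680472875550 (F = 609038*2759225 = 1680472875550)
S(1532) - F = (6 - ⅛*1532² + (19/8)*1532) - 1*1680472875550 = (6 - ⅛*2347024 + 7277/2) - 1680472875550 = (6 - 293378 + 7277/2) - 1680472875550 = -579467/2 - 1680472875550 = -3360946330567/2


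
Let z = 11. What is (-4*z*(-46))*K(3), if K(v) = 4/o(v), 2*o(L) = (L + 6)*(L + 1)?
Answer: 4048/9 ≈ 449.78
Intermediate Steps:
o(L) = (1 + L)*(6 + L)/2 (o(L) = ((L + 6)*(L + 1))/2 = ((6 + L)*(1 + L))/2 = ((1 + L)*(6 + L))/2 = (1 + L)*(6 + L)/2)
K(v) = 4/(3 + v**2/2 + 7*v/2)
(-4*z*(-46))*K(3) = (-4*11*(-46))*(8/(6 + 3**2 + 7*3)) = (-44*(-46))*(8/(6 + 9 + 21)) = 2024*(8/36) = 2024*(8*(1/36)) = 2024*(2/9) = 4048/9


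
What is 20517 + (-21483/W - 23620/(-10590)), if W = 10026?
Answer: 24204541777/1179726 ≈ 20517.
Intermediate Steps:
20517 + (-21483/W - 23620/(-10590)) = 20517 + (-21483/10026 - 23620/(-10590)) = 20517 + (-21483*1/10026 - 23620*(-1/10590)) = 20517 + (-2387/1114 + 2362/1059) = 20517 + 103435/1179726 = 24204541777/1179726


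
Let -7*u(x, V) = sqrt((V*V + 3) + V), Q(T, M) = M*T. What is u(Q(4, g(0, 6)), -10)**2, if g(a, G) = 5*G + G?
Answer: 93/49 ≈ 1.8980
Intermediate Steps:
g(a, G) = 6*G
u(x, V) = -sqrt(3 + V + V**2)/7 (u(x, V) = -sqrt((V*V + 3) + V)/7 = -sqrt((V**2 + 3) + V)/7 = -sqrt((3 + V**2) + V)/7 = -sqrt(3 + V + V**2)/7)
u(Q(4, g(0, 6)), -10)**2 = (-sqrt(3 - 10 + (-10)**2)/7)**2 = (-sqrt(3 - 10 + 100)/7)**2 = (-sqrt(93)/7)**2 = 93/49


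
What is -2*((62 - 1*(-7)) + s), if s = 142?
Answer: -422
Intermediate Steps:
-2*((62 - 1*(-7)) + s) = -2*((62 - 1*(-7)) + 142) = -2*((62 + 7) + 142) = -2*(69 + 142) = -2*211 = -422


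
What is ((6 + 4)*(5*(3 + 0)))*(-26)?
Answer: -3900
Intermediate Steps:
((6 + 4)*(5*(3 + 0)))*(-26) = (10*(5*3))*(-26) = (10*15)*(-26) = 150*(-26) = -3900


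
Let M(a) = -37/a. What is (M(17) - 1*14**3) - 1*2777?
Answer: -93894/17 ≈ -5523.2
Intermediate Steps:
(M(17) - 1*14**3) - 1*2777 = (-37/17 - 1*14**3) - 1*2777 = (-37*1/17 - 1*2744) - 2777 = (-37/17 - 2744) - 2777 = -46685/17 - 2777 = -93894/17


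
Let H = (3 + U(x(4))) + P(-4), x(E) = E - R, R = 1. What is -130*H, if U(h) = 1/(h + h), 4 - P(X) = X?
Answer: -4355/3 ≈ -1451.7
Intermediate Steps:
P(X) = 4 - X
x(E) = -1 + E (x(E) = E - 1*1 = E - 1 = -1 + E)
U(h) = 1/(2*h)
H = 67/6 (H = (3 + 1/(2*(-1 + 4))) + (4 - 1*(-4)) = (3 + (½)/3) + (4 + 4) = (3 + (½)*(⅓)) + 8 = (3 + ⅙) + 8 = 19/6 + 8 = 67/6 ≈ 11.167)
-130*H = -130*67/6 = -4355/3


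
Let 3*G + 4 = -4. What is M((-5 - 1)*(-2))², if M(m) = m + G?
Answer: 784/9 ≈ 87.111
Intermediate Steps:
G = -8/3 (G = -4/3 + (⅓)*(-4) = -4/3 - 4/3 = -8/3 ≈ -2.6667)
M(m) = -8/3 + m (M(m) = m - 8/3 = -8/3 + m)
M((-5 - 1)*(-2))² = (-8/3 + (-5 - 1)*(-2))² = (-8/3 - 6*(-2))² = (-8/3 + 12)² = (28/3)² = 784/9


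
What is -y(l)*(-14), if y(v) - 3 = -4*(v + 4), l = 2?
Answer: -294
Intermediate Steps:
y(v) = -13 - 4*v (y(v) = 3 - 4*(v + 4) = 3 - 4*(4 + v) = 3 + (-16 - 4*v) = -13 - 4*v)
-y(l)*(-14) = -(-13 - 4*2)*(-14) = -(-13 - 8)*(-14) = -1*(-21)*(-14) = 21*(-14) = -294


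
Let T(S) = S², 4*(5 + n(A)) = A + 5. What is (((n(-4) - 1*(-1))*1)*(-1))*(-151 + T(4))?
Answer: -2025/4 ≈ -506.25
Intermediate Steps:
n(A) = -15/4 + A/4 (n(A) = -5 + (A + 5)/4 = -5 + (5 + A)/4 = -5 + (5/4 + A/4) = -15/4 + A/4)
(((n(-4) - 1*(-1))*1)*(-1))*(-151 + T(4)) = ((((-15/4 + (¼)*(-4)) - 1*(-1))*1)*(-1))*(-151 + 4²) = ((((-15/4 - 1) + 1)*1)*(-1))*(-151 + 16) = (((-19/4 + 1)*1)*(-1))*(-135) = (-15/4*1*(-1))*(-135) = -15/4*(-1)*(-135) = (15/4)*(-135) = -2025/4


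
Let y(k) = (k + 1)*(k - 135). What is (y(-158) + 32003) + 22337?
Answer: 100341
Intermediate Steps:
y(k) = (1 + k)*(-135 + k)
(y(-158) + 32003) + 22337 = ((-135 + (-158)**2 - 134*(-158)) + 32003) + 22337 = ((-135 + 24964 + 21172) + 32003) + 22337 = (46001 + 32003) + 22337 = 78004 + 22337 = 100341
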